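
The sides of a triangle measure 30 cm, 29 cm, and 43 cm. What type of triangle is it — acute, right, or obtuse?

Compare the square of the longest side to the sum of squares of the other two: 29² + 30² = 1741 < 1849 = 43².

obtuse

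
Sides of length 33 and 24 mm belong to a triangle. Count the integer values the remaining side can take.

The third side lies in the open interval (9, 57).
Integers from 10 to 56 inclusive: 56 − 10 + 1 = 47.

47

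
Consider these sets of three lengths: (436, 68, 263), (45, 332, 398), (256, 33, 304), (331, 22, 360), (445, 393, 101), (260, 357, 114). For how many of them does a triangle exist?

2

(68,263,436): 68+263 ≤ 436 → not valid
(45,332,398): 45+332 ≤ 398 → not valid
(33,256,304): 33+256 ≤ 304 → not valid
(22,331,360): 22+331 ≤ 360 → not valid
(101,393,445): 101+393 > 445 → valid
(114,260,357): 114+260 > 357 → valid
2 of the 6 triples form a triangle.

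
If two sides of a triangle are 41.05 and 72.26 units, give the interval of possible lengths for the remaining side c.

By the triangle inequality, c must be less than 41.05 + 72.26 = 113.31 and greater than |41.05 − 72.26| = 31.21.

31.21 < c < 113.31 (units)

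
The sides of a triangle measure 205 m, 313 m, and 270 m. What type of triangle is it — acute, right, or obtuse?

Compare the square of the longest side to the sum of squares of the other two: 205² + 270² = 114925 > 97969 = 313².

acute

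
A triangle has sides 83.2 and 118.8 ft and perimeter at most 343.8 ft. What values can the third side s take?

35.6 < s ≤ 141.8 ft

Triangle inequality alone gives 35.6 < s < 202.0.
The perimeter condition gives s ≤ 343.8 − 83.2 − 118.8 = 141.8.
Intersecting the two: 35.6 < s ≤ 141.8.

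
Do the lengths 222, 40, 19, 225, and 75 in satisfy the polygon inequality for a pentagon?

Yes

A pentagon exists iff every side is shorter than the sum of the others — equivalently, the longest side is less than the sum of the rest.
Longest side 225 < 356 (sum of the remaining 4), so yes.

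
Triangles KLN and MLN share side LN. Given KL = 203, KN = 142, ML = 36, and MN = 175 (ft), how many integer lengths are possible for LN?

From triangle KLN: 61 < LN < 345.
From triangle MLN: 139 < LN < 211.
Intersection: 139 < LN < 211, so integers 140 through 210: 71 values.

71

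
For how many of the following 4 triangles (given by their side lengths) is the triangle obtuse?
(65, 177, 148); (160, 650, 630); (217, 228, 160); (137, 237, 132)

2

(65,177,148): 65²+148² = 26129 < 31329 = 177² → obtuse
(160,650,630): 160²+630² = 422500 = 650² → right
(217,228,160): 160²+217² = 72689 > 51984 = 228² → acute
(137,237,132): 132²+137² = 36193 < 56169 = 237² → obtuse
2 of the 4 are obtuse.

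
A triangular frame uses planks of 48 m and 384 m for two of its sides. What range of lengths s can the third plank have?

336 < s < 432 (m)

By the triangle inequality, s must be less than 48 + 384 = 432 and greater than |48 − 384| = 336.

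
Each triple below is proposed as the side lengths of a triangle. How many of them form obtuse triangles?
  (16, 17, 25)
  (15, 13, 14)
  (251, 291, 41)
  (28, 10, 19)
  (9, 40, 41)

3

(16,17,25): 16²+17² = 545 < 625 = 25² → obtuse
(15,13,14): 13²+14² = 365 > 225 = 15² → acute
(251,291,41): 41²+251² = 64682 < 84681 = 291² → obtuse
(28,10,19): 10²+19² = 461 < 784 = 28² → obtuse
(9,40,41): 9²+40² = 1681 = 41² → right
3 of the 5 are obtuse.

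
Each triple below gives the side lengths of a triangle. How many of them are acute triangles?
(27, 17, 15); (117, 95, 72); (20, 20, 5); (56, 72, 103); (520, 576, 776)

2

(27,17,15): 15²+17² = 514 < 729 = 27² → obtuse
(117,95,72): 72²+95² = 14209 > 13689 = 117² → acute
(20,20,5): 5²+20² = 425 > 400 = 20² → acute
(56,72,103): 56²+72² = 8320 < 10609 = 103² → obtuse
(520,576,776): 520²+576² = 602176 = 776² → right
2 of the 5 are acute.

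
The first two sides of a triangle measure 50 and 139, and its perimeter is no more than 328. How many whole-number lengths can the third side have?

Triangle inequality: 89 < x < 189. Perimeter ≤ 328 gives x ≤ 328 − 50 − 139 = 139.
So 89 < x ≤ 139; integers 90 through 139: 50 values.

50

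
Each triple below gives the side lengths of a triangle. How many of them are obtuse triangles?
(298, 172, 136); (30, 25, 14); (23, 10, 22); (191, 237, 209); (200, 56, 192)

2

(298,172,136): 136²+172² = 48080 < 88804 = 298² → obtuse
(30,25,14): 14²+25² = 821 < 900 = 30² → obtuse
(23,10,22): 10²+22² = 584 > 529 = 23² → acute
(191,237,209): 191²+209² = 80162 > 56169 = 237² → acute
(200,56,192): 56²+192² = 40000 = 200² → right
2 of the 5 are obtuse.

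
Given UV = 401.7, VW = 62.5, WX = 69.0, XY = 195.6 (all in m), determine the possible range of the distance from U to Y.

The maximum is all hops collinear in one direction: 401.7 + 62.5 + 69.0 + 195.6 = 728.8.
The longest hop is 401.7; the others sum to 327.1. Folding the others back against it leaves at least 401.7 − 327.1 = 74.6.

74.6 ≤ UY ≤ 728.8 m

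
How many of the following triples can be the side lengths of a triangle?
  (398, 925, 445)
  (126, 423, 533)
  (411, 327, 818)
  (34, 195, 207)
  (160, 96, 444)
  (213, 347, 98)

2

(398,445,925): 398+445 ≤ 925 → not valid
(126,423,533): 126+423 > 533 → valid
(327,411,818): 327+411 ≤ 818 → not valid
(34,195,207): 34+195 > 207 → valid
(96,160,444): 96+160 ≤ 444 → not valid
(98,213,347): 98+213 ≤ 347 → not valid
2 of the 6 triples form a triangle.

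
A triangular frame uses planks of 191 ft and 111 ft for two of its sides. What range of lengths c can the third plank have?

80 < c < 302

By the triangle inequality, c must be less than 191 + 111 = 302 and greater than |191 − 111| = 80.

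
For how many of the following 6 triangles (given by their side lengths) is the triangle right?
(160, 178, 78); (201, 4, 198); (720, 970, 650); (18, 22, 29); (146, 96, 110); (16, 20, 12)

(160,178,78): 78²+160² = 31684 = 178² → right
(201,4,198): 4²+198² = 39220 < 40401 = 201² → obtuse
(720,970,650): 650²+720² = 940900 = 970² → right
(18,22,29): 18²+22² = 808 < 841 = 29² → obtuse
(146,96,110): 96²+110² = 21316 = 146² → right
(16,20,12): 12²+16² = 400 = 20² → right
4 of the 6 are right.

4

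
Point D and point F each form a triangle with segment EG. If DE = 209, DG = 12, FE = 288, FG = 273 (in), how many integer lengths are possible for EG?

23

From triangle DEG: 197 < EG < 221.
From triangle FEG: 15 < EG < 561.
Intersection: 197 < EG < 221, so integers 198 through 220: 23 values.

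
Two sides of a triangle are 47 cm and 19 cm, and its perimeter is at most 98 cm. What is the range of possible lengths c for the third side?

Triangle inequality alone gives 28 < c < 66.
The perimeter condition gives c ≤ 98 − 47 − 19 = 32.
Intersecting the two: 28 < c ≤ 32.

28 < c ≤ 32 cm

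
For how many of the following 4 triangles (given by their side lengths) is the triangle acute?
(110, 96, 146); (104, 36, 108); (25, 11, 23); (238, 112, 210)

(110,96,146): 96²+110² = 21316 = 146² → right
(104,36,108): 36²+104² = 12112 > 11664 = 108² → acute
(25,11,23): 11²+23² = 650 > 625 = 25² → acute
(238,112,210): 112²+210² = 56644 = 238² → right
2 of the 4 are acute.

2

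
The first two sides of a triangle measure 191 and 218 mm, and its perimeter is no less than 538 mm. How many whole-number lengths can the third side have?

280

Triangle inequality: 27 < x < 409. Perimeter ≥ 538 gives x ≥ 538 − 191 − 218 = 129.
So 129 ≤ x < 409; integers 129 through 408: 280 values.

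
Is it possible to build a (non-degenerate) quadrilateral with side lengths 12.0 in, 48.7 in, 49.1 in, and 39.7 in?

A quadrilateral exists iff every side is shorter than the sum of the others — equivalently, the longest side is less than the sum of the rest.
Longest side 49.1 < 100.4 (sum of the remaining 3), so yes.

Yes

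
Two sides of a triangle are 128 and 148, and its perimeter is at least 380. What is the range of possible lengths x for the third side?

Triangle inequality alone gives 20 < x < 276.
The perimeter condition gives x ≥ 380 − 128 − 148 = 104.
Intersecting the two: 104 ≤ x < 276.

104 ≤ x < 276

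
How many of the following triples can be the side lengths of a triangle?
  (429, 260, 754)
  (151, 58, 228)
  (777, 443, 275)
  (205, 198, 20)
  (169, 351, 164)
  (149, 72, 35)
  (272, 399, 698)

(260,429,754): 260+429 ≤ 754 → not valid
(58,151,228): 58+151 ≤ 228 → not valid
(275,443,777): 275+443 ≤ 777 → not valid
(20,198,205): 20+198 > 205 → valid
(164,169,351): 164+169 ≤ 351 → not valid
(35,72,149): 35+72 ≤ 149 → not valid
(272,399,698): 272+399 ≤ 698 → not valid
1 of the 7 triples forms a triangle.

1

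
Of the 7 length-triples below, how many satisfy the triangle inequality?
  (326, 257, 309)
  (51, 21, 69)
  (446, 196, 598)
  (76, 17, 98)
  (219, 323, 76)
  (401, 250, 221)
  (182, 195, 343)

(257,309,326): 257+309 > 326 → valid
(21,51,69): 21+51 > 69 → valid
(196,446,598): 196+446 > 598 → valid
(17,76,98): 17+76 ≤ 98 → not valid
(76,219,323): 76+219 ≤ 323 → not valid
(221,250,401): 221+250 > 401 → valid
(182,195,343): 182+195 > 343 → valid
5 of the 7 triples form a triangle.

5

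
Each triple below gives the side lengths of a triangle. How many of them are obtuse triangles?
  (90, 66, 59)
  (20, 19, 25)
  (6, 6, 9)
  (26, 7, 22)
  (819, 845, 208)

3

(90,66,59): 59²+66² = 7837 < 8100 = 90² → obtuse
(20,19,25): 19²+20² = 761 > 625 = 25² → acute
(6,6,9): 6²+6² = 72 < 81 = 9² → obtuse
(26,7,22): 7²+22² = 533 < 676 = 26² → obtuse
(819,845,208): 208²+819² = 714025 = 845² → right
3 of the 5 are obtuse.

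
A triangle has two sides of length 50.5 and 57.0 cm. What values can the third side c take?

By the triangle inequality, c must be less than 50.5 + 57.0 = 107.5 and greater than |50.5 − 57.0| = 6.5.

6.5 < c < 107.5 (cm)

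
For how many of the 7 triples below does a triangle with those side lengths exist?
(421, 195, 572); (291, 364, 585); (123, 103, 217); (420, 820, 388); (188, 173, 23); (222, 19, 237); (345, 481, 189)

6

(195,421,572): 195+421 > 572 → valid
(291,364,585): 291+364 > 585 → valid
(103,123,217): 103+123 > 217 → valid
(388,420,820): 388+420 ≤ 820 → not valid
(23,173,188): 23+173 > 188 → valid
(19,222,237): 19+222 > 237 → valid
(189,345,481): 189+345 > 481 → valid
6 of the 7 triples form a triangle.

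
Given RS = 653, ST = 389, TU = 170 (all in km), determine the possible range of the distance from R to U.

The maximum is all hops collinear in one direction: 653 + 389 + 170 = 1212.
The longest hop is 653; the others sum to 559. Folding the others back against it leaves at least 653 − 559 = 94.

94 ≤ RU ≤ 1212 km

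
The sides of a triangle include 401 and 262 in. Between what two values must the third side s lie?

139 < s < 663 (in)

By the triangle inequality, s must be less than 401 + 262 = 663 and greater than |401 − 262| = 139.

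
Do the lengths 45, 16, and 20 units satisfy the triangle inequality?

No

The longest side is 45, but the other two sum to only 36.
36 < 45, so the triangle inequality fails.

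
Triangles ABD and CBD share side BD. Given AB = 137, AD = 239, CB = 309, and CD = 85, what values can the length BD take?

224 < BD < 376

From triangle ABD: |137 − 239| < BD < 137 + 239, i.e. 102 < BD < 376.
From triangle CBD: 224 < BD < 394.
Both must hold, so BD lies in the intersection.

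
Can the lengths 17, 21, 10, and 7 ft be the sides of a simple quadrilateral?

Yes

A quadrilateral exists iff every side is shorter than the sum of the others — equivalently, the longest side is less than the sum of the rest.
Longest side 21 < 34 (sum of the remaining 3), so yes.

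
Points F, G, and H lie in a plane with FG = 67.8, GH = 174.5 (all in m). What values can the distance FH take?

By the triangle inequality, |67.8 − 174.5| ≤ FH ≤ 67.8 + 174.5.

106.7 ≤ FH ≤ 242.3 m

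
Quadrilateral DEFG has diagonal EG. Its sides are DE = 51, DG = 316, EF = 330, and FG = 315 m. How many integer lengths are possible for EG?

From triangle DEG: 265 < EG < 367.
From triangle FEG: 15 < EG < 645.
Intersection: 265 < EG < 367, so integers 266 through 366: 101 values.

101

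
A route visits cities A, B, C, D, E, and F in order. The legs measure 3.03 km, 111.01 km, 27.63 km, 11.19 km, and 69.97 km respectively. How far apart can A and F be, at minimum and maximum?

The maximum is all hops collinear in one direction: 3.03 + 111.01 + 27.63 + 11.19 + 69.97 = 222.83.
The longest hop is 111.01; the others sum to 111.82. Since 111.01 ≤ 111.82, the path can fold back on itself completely, so the minimum distance is 0.

0 ≤ AF ≤ 222.83 km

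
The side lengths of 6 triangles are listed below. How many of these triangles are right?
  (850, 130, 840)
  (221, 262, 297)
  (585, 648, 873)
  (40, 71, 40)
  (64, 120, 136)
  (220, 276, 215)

3

(850,130,840): 130²+840² = 722500 = 850² → right
(221,262,297): 221²+262² = 117485 > 88209 = 297² → acute
(585,648,873): 585²+648² = 762129 = 873² → right
(40,71,40): 40²+40² = 3200 < 5041 = 71² → obtuse
(64,120,136): 64²+120² = 18496 = 136² → right
(220,276,215): 215²+220² = 94625 > 76176 = 276² → acute
3 of the 6 are right.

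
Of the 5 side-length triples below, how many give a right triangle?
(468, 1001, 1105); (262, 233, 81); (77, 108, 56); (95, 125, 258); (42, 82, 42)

1

(468,1001,1105): 468²+1001² = 1221025 = 1105² → right
(262,233,81): 81²+233² = 60850 < 68644 = 262² → obtuse
(77,108,56): 56²+77² = 9065 < 11664 = 108² → obtuse
(95,125,258): 95+125 ≤ 258, not a triangle
(42,82,42): 42²+42² = 3528 < 6724 = 82² → obtuse
1 of the 5 is right.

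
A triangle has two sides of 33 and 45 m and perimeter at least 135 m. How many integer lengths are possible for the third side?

21

Triangle inequality: 12 < x < 78. Perimeter ≥ 135 gives x ≥ 135 − 33 − 45 = 57.
So 57 ≤ x < 78; integers 57 through 77: 21 values.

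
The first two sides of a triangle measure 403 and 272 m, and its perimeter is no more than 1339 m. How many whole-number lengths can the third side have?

533

Triangle inequality: 131 < x < 675. Perimeter ≤ 1339 gives x ≤ 1339 − 403 − 272 = 664.
So 131 < x ≤ 664; integers 132 through 664: 533 values.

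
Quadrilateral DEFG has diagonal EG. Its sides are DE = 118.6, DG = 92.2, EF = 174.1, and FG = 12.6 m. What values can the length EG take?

From triangle DEG: |118.6 − 92.2| < EG < 118.6 + 92.2, i.e. 26.4 < EG < 210.8.
From triangle FEG: 161.5 < EG < 186.7.
Both must hold, so EG lies in the intersection.

161.5 < EG < 186.7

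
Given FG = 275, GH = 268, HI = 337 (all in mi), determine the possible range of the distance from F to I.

0 ≤ FI ≤ 880 mi

The maximum is all hops collinear in one direction: 275 + 268 + 337 = 880.
The longest hop is 337; the others sum to 543. Since 337 ≤ 543, the path can fold back on itself completely, so the minimum distance is 0.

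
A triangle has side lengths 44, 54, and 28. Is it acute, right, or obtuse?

obtuse

Compare the square of the longest side to the sum of squares of the other two: 28² + 44² = 2720 < 2916 = 54².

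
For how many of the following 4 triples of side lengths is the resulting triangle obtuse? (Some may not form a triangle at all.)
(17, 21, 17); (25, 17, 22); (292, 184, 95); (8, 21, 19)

(17,21,17): 17²+17² = 578 > 441 = 21² → acute
(25,17,22): 17²+22² = 773 > 625 = 25² → acute
(292,184,95): 95+184 ≤ 292, not a triangle
(8,21,19): 8²+19² = 425 < 441 = 21² → obtuse
1 of the 4 is obtuse.

1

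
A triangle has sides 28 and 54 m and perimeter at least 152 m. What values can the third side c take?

Triangle inequality alone gives 26 < c < 82.
The perimeter condition gives c ≥ 152 − 28 − 54 = 70.
Intersecting the two: 70 ≤ c < 82.

70 ≤ c < 82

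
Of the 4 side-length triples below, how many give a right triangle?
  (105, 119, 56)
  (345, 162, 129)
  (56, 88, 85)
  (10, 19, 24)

(105,119,56): 56²+105² = 14161 = 119² → right
(345,162,129): 129+162 ≤ 345, not a triangle
(56,88,85): 56²+85² = 10361 > 7744 = 88² → acute
(10,19,24): 10²+19² = 461 < 576 = 24² → obtuse
1 of the 4 is right.

1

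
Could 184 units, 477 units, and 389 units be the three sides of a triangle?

Yes

The longest side is 477, and the other two sum to 573.
Since 573 > 477, the triangle inequality holds.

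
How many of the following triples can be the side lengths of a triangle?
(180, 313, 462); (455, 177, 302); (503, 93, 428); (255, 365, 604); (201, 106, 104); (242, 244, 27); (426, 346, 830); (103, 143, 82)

7

(180,313,462): 180+313 > 462 → valid
(177,302,455): 177+302 > 455 → valid
(93,428,503): 93+428 > 503 → valid
(255,365,604): 255+365 > 604 → valid
(104,106,201): 104+106 > 201 → valid
(27,242,244): 27+242 > 244 → valid
(346,426,830): 346+426 ≤ 830 → not valid
(82,103,143): 82+103 > 143 → valid
7 of the 8 triples form a triangle.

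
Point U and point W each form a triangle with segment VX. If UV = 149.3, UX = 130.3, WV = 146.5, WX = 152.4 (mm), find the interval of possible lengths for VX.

From triangle UVX: |149.3 − 130.3| < VX < 149.3 + 130.3, i.e. 19.0 < VX < 279.6.
From triangle WVX: 5.9 < VX < 298.9.
Both must hold, so VX lies in the intersection.

19.0 < VX < 279.6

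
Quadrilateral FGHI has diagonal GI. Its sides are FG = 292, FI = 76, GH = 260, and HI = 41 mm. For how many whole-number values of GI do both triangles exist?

From triangle FGI: 216 < GI < 368.
From triangle HGI: 219 < GI < 301.
Intersection: 219 < GI < 301, so integers 220 through 300: 81 values.

81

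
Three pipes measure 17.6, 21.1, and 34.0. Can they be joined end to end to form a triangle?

The longest side is 34.0, and the other two sum to 38.7.
Since 38.7 > 34.0, the triangle inequality holds.

Yes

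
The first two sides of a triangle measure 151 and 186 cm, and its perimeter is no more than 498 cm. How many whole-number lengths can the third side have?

126

Triangle inequality: 35 < x < 337. Perimeter ≤ 498 gives x ≤ 498 − 151 − 186 = 161.
So 35 < x ≤ 161; integers 36 through 161: 126 values.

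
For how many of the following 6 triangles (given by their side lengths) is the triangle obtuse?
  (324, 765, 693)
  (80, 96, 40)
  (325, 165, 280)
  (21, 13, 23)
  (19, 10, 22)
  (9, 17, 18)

2

(324,765,693): 324²+693² = 585225 = 765² → right
(80,96,40): 40²+80² = 8000 < 9216 = 96² → obtuse
(325,165,280): 165²+280² = 105625 = 325² → right
(21,13,23): 13²+21² = 610 > 529 = 23² → acute
(19,10,22): 10²+19² = 461 < 484 = 22² → obtuse
(9,17,18): 9²+17² = 370 > 324 = 18² → acute
2 of the 6 are obtuse.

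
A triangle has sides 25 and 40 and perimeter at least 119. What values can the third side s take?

Triangle inequality alone gives 15 < s < 65.
The perimeter condition gives s ≥ 119 − 25 − 40 = 54.
Intersecting the two: 54 ≤ s < 65.

54 ≤ s < 65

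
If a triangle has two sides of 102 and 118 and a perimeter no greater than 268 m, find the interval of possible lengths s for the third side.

Triangle inequality alone gives 16 < s < 220.
The perimeter condition gives s ≤ 268 − 102 − 118 = 48.
Intersecting the two: 16 < s ≤ 48.

16 < s ≤ 48 m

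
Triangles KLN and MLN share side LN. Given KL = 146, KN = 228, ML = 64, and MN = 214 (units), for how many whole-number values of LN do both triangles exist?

127

From triangle KLN: 82 < LN < 374.
From triangle MLN: 150 < LN < 278.
Intersection: 150 < LN < 278, so integers 151 through 277: 127 values.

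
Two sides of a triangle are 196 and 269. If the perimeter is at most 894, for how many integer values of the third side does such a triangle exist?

356

Triangle inequality: 73 < x < 465. Perimeter ≤ 894 gives x ≤ 894 − 196 − 269 = 429.
So 73 < x ≤ 429; integers 74 through 429: 356 values.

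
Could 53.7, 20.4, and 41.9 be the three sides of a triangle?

The longest side is 53.7, and the other two sum to 62.3.
Since 62.3 > 53.7, the triangle inequality holds.

Yes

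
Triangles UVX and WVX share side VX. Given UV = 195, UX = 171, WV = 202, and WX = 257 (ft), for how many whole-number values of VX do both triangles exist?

310

From triangle UVX: 24 < VX < 366.
From triangle WVX: 55 < VX < 459.
Intersection: 55 < VX < 366, so integers 56 through 365: 310 values.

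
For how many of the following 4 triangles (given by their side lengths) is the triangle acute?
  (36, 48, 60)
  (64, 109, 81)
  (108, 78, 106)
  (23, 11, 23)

2

(36,48,60): 36²+48² = 3600 = 60² → right
(64,109,81): 64²+81² = 10657 < 11881 = 109² → obtuse
(108,78,106): 78²+106² = 17320 > 11664 = 108² → acute
(23,11,23): 11²+23² = 650 > 529 = 23² → acute
2 of the 4 are acute.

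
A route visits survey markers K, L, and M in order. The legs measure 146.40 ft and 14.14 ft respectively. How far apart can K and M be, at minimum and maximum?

By the triangle inequality, |146.40 − 14.14| ≤ KM ≤ 146.40 + 14.14.

132.26 ≤ KM ≤ 160.54 ft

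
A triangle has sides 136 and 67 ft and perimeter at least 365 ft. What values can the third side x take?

Triangle inequality alone gives 69 < x < 203.
The perimeter condition gives x ≥ 365 − 136 − 67 = 162.
Intersecting the two: 162 ≤ x < 203.

162 ≤ x < 203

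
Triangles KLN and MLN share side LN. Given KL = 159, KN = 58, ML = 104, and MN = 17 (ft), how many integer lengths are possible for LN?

From triangle KLN: 101 < LN < 217.
From triangle MLN: 87 < LN < 121.
Intersection: 101 < LN < 121, so integers 102 through 120: 19 values.

19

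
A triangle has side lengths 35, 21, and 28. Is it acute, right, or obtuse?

Compare the square of the longest side to the sum of squares of the other two: 21² + 28² = 1225 = 35².

right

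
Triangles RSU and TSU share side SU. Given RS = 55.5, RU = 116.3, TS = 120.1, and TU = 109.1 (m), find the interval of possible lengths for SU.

From triangle RSU: |55.5 − 116.3| < SU < 55.5 + 116.3, i.e. 60.8 < SU < 171.8.
From triangle TSU: 11.0 < SU < 229.2.
Both must hold, so SU lies in the intersection.

60.8 < SU < 171.8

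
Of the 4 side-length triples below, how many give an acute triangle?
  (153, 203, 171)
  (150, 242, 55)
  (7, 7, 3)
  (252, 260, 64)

2

(153,203,171): 153²+171² = 52650 > 41209 = 203² → acute
(150,242,55): 55+150 ≤ 242, not a triangle
(7,7,3): 3²+7² = 58 > 49 = 7² → acute
(252,260,64): 64²+252² = 67600 = 260² → right
2 of the 4 are acute.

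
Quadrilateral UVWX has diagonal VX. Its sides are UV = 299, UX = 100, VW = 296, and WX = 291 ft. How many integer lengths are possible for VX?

199

From triangle UVX: 199 < VX < 399.
From triangle WVX: 5 < VX < 587.
Intersection: 199 < VX < 399, so integers 200 through 398: 199 values.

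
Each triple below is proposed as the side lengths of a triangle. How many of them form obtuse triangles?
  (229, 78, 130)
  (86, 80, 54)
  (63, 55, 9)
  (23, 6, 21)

2

(229,78,130): 78+130 ≤ 229, not a triangle
(86,80,54): 54²+80² = 9316 > 7396 = 86² → acute
(63,55,9): 9²+55² = 3106 < 3969 = 63² → obtuse
(23,6,21): 6²+21² = 477 < 529 = 23² → obtuse
2 of the 4 are obtuse.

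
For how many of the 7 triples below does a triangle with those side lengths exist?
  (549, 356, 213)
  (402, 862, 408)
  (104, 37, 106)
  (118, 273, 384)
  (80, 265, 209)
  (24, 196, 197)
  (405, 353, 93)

(213,356,549): 213+356 > 549 → valid
(402,408,862): 402+408 ≤ 862 → not valid
(37,104,106): 37+104 > 106 → valid
(118,273,384): 118+273 > 384 → valid
(80,209,265): 80+209 > 265 → valid
(24,196,197): 24+196 > 197 → valid
(93,353,405): 93+353 > 405 → valid
6 of the 7 triples form a triangle.

6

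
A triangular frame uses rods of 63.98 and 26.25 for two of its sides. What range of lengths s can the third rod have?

By the triangle inequality, s must be less than 63.98 + 26.25 = 90.23 and greater than |63.98 − 26.25| = 37.73.

37.73 < s < 90.23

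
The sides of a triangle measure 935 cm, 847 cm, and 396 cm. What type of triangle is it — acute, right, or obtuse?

Compare the square of the longest side to the sum of squares of the other two: 396² + 847² = 874225 = 935².

right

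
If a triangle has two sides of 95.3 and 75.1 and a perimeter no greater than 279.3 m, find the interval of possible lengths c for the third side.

20.2 < c ≤ 108.9

Triangle inequality alone gives 20.2 < c < 170.4.
The perimeter condition gives c ≤ 279.3 − 95.3 − 75.1 = 108.9.
Intersecting the two: 20.2 < c ≤ 108.9.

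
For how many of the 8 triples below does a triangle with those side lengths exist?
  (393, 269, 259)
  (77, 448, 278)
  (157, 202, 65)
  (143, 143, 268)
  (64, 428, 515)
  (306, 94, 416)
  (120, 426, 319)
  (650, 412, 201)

(259,269,393): 259+269 > 393 → valid
(77,278,448): 77+278 ≤ 448 → not valid
(65,157,202): 65+157 > 202 → valid
(143,143,268): 143+143 > 268 → valid
(64,428,515): 64+428 ≤ 515 → not valid
(94,306,416): 94+306 ≤ 416 → not valid
(120,319,426): 120+319 > 426 → valid
(201,412,650): 201+412 ≤ 650 → not valid
4 of the 8 triples form a triangle.

4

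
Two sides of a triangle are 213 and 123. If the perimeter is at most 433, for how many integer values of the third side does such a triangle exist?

Triangle inequality: 90 < x < 336. Perimeter ≤ 433 gives x ≤ 433 − 213 − 123 = 97.
So 90 < x ≤ 97; integers 91 through 97: 7 values.

7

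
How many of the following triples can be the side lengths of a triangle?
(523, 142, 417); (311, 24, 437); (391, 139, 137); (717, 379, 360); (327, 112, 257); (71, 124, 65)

(142,417,523): 142+417 > 523 → valid
(24,311,437): 24+311 ≤ 437 → not valid
(137,139,391): 137+139 ≤ 391 → not valid
(360,379,717): 360+379 > 717 → valid
(112,257,327): 112+257 > 327 → valid
(65,71,124): 65+71 > 124 → valid
4 of the 6 triples form a triangle.

4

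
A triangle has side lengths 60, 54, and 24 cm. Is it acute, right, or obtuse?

obtuse

Compare the square of the longest side to the sum of squares of the other two: 24² + 54² = 3492 < 3600 = 60².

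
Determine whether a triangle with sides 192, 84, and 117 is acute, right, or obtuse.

Compare the square of the longest side to the sum of squares of the other two: 84² + 117² = 20745 < 36864 = 192².

obtuse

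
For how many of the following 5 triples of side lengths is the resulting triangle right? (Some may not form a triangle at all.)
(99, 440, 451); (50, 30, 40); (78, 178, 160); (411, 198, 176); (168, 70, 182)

4

(99,440,451): 99²+440² = 203401 = 451² → right
(50,30,40): 30²+40² = 2500 = 50² → right
(78,178,160): 78²+160² = 31684 = 178² → right
(411,198,176): 176+198 ≤ 411, not a triangle
(168,70,182): 70²+168² = 33124 = 182² → right
4 of the 5 are right.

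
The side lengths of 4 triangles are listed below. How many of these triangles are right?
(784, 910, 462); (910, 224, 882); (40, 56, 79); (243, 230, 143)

2

(784,910,462): 462²+784² = 828100 = 910² → right
(910,224,882): 224²+882² = 828100 = 910² → right
(40,56,79): 40²+56² = 4736 < 6241 = 79² → obtuse
(243,230,143): 143²+230² = 73349 > 59049 = 243² → acute
2 of the 4 are right.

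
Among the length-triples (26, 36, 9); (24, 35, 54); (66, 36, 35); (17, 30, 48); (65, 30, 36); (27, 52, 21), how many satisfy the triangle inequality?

(9,26,36): 9+26 ≤ 36 → not valid
(24,35,54): 24+35 > 54 → valid
(35,36,66): 35+36 > 66 → valid
(17,30,48): 17+30 ≤ 48 → not valid
(30,36,65): 30+36 > 65 → valid
(21,27,52): 21+27 ≤ 52 → not valid
3 of the 6 triples form a triangle.

3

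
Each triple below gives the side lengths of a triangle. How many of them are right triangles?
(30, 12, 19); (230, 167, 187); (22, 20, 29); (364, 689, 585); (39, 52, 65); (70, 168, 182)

3

(30,12,19): 12²+19² = 505 < 900 = 30² → obtuse
(230,167,187): 167²+187² = 62858 > 52900 = 230² → acute
(22,20,29): 20²+22² = 884 > 841 = 29² → acute
(364,689,585): 364²+585² = 474721 = 689² → right
(39,52,65): 39²+52² = 4225 = 65² → right
(70,168,182): 70²+168² = 33124 = 182² → right
3 of the 6 are right.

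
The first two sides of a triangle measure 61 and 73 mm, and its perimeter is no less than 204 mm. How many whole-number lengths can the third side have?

64

Triangle inequality: 12 < x < 134. Perimeter ≥ 204 gives x ≥ 204 − 61 − 73 = 70.
So 70 ≤ x < 134; integers 70 through 133: 64 values.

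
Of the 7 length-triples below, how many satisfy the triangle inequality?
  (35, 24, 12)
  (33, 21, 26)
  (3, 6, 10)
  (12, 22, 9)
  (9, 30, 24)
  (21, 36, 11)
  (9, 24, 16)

(12,24,35): 12+24 > 35 → valid
(21,26,33): 21+26 > 33 → valid
(3,6,10): 3+6 ≤ 10 → not valid
(9,12,22): 9+12 ≤ 22 → not valid
(9,24,30): 9+24 > 30 → valid
(11,21,36): 11+21 ≤ 36 → not valid
(9,16,24): 9+16 > 24 → valid
4 of the 7 triples form a triangle.

4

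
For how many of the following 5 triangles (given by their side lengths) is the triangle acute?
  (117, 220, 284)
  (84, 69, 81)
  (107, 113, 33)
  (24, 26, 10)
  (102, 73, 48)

1

(117,220,284): 117²+220² = 62089 < 80656 = 284² → obtuse
(84,69,81): 69²+81² = 11322 > 7056 = 84² → acute
(107,113,33): 33²+107² = 12538 < 12769 = 113² → obtuse
(24,26,10): 10²+24² = 676 = 26² → right
(102,73,48): 48²+73² = 7633 < 10404 = 102² → obtuse
1 of the 5 is acute.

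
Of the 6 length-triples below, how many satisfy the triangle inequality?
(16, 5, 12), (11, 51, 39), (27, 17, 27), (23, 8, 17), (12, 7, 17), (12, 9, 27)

4

(5,12,16): 5+12 > 16 → valid
(11,39,51): 11+39 ≤ 51 → not valid
(17,27,27): 17+27 > 27 → valid
(8,17,23): 8+17 > 23 → valid
(7,12,17): 7+12 > 17 → valid
(9,12,27): 9+12 ≤ 27 → not valid
4 of the 6 triples form a triangle.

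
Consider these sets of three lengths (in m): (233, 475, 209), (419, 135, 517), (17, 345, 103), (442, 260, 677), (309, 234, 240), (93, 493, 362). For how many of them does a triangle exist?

3

(209,233,475): 209+233 ≤ 475 → not valid
(135,419,517): 135+419 > 517 → valid
(17,103,345): 17+103 ≤ 345 → not valid
(260,442,677): 260+442 > 677 → valid
(234,240,309): 234+240 > 309 → valid
(93,362,493): 93+362 ≤ 493 → not valid
3 of the 6 triples form a triangle.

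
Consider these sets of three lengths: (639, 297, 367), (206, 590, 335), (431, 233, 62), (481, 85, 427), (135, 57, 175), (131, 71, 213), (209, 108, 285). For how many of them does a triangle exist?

(297,367,639): 297+367 > 639 → valid
(206,335,590): 206+335 ≤ 590 → not valid
(62,233,431): 62+233 ≤ 431 → not valid
(85,427,481): 85+427 > 481 → valid
(57,135,175): 57+135 > 175 → valid
(71,131,213): 71+131 ≤ 213 → not valid
(108,209,285): 108+209 > 285 → valid
4 of the 7 triples form a triangle.

4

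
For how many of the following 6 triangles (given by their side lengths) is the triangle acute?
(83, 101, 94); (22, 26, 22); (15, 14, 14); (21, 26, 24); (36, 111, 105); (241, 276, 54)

4

(83,101,94): 83²+94² = 15725 > 10201 = 101² → acute
(22,26,22): 22²+22² = 968 > 676 = 26² → acute
(15,14,14): 14²+14² = 392 > 225 = 15² → acute
(21,26,24): 21²+24² = 1017 > 676 = 26² → acute
(36,111,105): 36²+105² = 12321 = 111² → right
(241,276,54): 54²+241² = 60997 < 76176 = 276² → obtuse
4 of the 6 are acute.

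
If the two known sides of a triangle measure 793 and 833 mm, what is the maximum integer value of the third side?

The third side must be strictly less than 793 + 833 = 1626.
The largest integer below 1626 is 1625.

1625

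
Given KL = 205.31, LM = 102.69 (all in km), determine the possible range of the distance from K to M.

By the triangle inequality, |205.31 − 102.69| ≤ KM ≤ 205.31 + 102.69.

102.62 ≤ KM ≤ 308.00 km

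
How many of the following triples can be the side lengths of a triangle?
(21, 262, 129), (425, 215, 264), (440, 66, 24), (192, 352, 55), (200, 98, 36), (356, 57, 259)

1

(21,129,262): 21+129 ≤ 262 → not valid
(215,264,425): 215+264 > 425 → valid
(24,66,440): 24+66 ≤ 440 → not valid
(55,192,352): 55+192 ≤ 352 → not valid
(36,98,200): 36+98 ≤ 200 → not valid
(57,259,356): 57+259 ≤ 356 → not valid
1 of the 6 triples forms a triangle.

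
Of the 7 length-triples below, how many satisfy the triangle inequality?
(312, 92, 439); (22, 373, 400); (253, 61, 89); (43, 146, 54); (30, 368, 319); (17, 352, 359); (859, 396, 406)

1

(92,312,439): 92+312 ≤ 439 → not valid
(22,373,400): 22+373 ≤ 400 → not valid
(61,89,253): 61+89 ≤ 253 → not valid
(43,54,146): 43+54 ≤ 146 → not valid
(30,319,368): 30+319 ≤ 368 → not valid
(17,352,359): 17+352 > 359 → valid
(396,406,859): 396+406 ≤ 859 → not valid
1 of the 7 triples forms a triangle.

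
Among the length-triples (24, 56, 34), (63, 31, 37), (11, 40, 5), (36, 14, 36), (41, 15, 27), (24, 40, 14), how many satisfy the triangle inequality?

(24,34,56): 24+34 > 56 → valid
(31,37,63): 31+37 > 63 → valid
(5,11,40): 5+11 ≤ 40 → not valid
(14,36,36): 14+36 > 36 → valid
(15,27,41): 15+27 > 41 → valid
(14,24,40): 14+24 ≤ 40 → not valid
4 of the 6 triples form a triangle.

4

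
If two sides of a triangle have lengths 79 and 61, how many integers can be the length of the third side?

121

The third side lies in the open interval (18, 140).
Integers from 19 to 139 inclusive: 139 − 19 + 1 = 121.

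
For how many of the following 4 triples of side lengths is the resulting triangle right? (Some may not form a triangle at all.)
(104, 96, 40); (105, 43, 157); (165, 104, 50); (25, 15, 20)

(104,96,40): 40²+96² = 10816 = 104² → right
(105,43,157): 43+105 ≤ 157, not a triangle
(165,104,50): 50+104 ≤ 165, not a triangle
(25,15,20): 15²+20² = 625 = 25² → right
2 of the 4 are right.

2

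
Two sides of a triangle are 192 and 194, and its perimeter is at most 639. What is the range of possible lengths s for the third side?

Triangle inequality alone gives 2 < s < 386.
The perimeter condition gives s ≤ 639 − 192 − 194 = 253.
Intersecting the two: 2 < s ≤ 253.

2 < s ≤ 253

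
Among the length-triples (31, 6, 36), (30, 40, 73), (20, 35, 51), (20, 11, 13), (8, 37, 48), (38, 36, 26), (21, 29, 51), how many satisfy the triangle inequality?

4

(6,31,36): 6+31 > 36 → valid
(30,40,73): 30+40 ≤ 73 → not valid
(20,35,51): 20+35 > 51 → valid
(11,13,20): 11+13 > 20 → valid
(8,37,48): 8+37 ≤ 48 → not valid
(26,36,38): 26+36 > 38 → valid
(21,29,51): 21+29 ≤ 51 → not valid
4 of the 7 triples form a triangle.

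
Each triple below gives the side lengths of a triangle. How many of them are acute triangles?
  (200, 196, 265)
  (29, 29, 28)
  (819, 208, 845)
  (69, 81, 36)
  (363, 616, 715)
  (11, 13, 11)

3

(200,196,265): 196²+200² = 78416 > 70225 = 265² → acute
(29,29,28): 28²+29² = 1625 > 841 = 29² → acute
(819,208,845): 208²+819² = 714025 = 845² → right
(69,81,36): 36²+69² = 6057 < 6561 = 81² → obtuse
(363,616,715): 363²+616² = 511225 = 715² → right
(11,13,11): 11²+11² = 242 > 169 = 13² → acute
3 of the 6 are acute.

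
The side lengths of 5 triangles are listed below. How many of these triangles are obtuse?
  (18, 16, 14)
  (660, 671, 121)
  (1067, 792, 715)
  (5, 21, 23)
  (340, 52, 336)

(18,16,14): 14²+16² = 452 > 324 = 18² → acute
(660,671,121): 121²+660² = 450241 = 671² → right
(1067,792,715): 715²+792² = 1138489 = 1067² → right
(5,21,23): 5²+21² = 466 < 529 = 23² → obtuse
(340,52,336): 52²+336² = 115600 = 340² → right
1 of the 5 is obtuse.

1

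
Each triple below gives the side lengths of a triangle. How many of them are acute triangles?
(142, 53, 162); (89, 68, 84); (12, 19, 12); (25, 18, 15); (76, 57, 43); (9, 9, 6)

2

(142,53,162): 53²+142² = 22973 < 26244 = 162² → obtuse
(89,68,84): 68²+84² = 11680 > 7921 = 89² → acute
(12,19,12): 12²+12² = 288 < 361 = 19² → obtuse
(25,18,15): 15²+18² = 549 < 625 = 25² → obtuse
(76,57,43): 43²+57² = 5098 < 5776 = 76² → obtuse
(9,9,6): 6²+9² = 117 > 81 = 9² → acute
2 of the 6 are acute.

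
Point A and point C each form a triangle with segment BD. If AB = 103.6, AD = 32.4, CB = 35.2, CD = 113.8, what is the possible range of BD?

78.6 < BD < 136.0

From triangle ABD: |103.6 − 32.4| < BD < 103.6 + 32.4, i.e. 71.2 < BD < 136.0.
From triangle CBD: 78.6 < BD < 149.0.
Both must hold, so BD lies in the intersection.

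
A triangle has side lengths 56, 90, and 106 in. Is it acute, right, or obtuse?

right

Compare the square of the longest side to the sum of squares of the other two: 56² + 90² = 11236 = 106².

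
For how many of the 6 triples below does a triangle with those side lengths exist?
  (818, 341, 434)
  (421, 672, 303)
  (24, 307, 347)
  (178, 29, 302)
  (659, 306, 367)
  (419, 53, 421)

(341,434,818): 341+434 ≤ 818 → not valid
(303,421,672): 303+421 > 672 → valid
(24,307,347): 24+307 ≤ 347 → not valid
(29,178,302): 29+178 ≤ 302 → not valid
(306,367,659): 306+367 > 659 → valid
(53,419,421): 53+419 > 421 → valid
3 of the 6 triples form a triangle.

3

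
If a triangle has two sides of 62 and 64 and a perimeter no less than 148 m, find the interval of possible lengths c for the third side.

22 ≤ c < 126

Triangle inequality alone gives 2 < c < 126.
The perimeter condition gives c ≥ 148 − 62 − 64 = 22.
Intersecting the two: 22 ≤ c < 126.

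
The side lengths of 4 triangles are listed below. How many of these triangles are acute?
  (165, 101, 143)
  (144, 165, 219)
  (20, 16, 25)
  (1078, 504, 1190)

2

(165,101,143): 101²+143² = 30650 > 27225 = 165² → acute
(144,165,219): 144²+165² = 47961 = 219² → right
(20,16,25): 16²+20² = 656 > 625 = 25² → acute
(1078,504,1190): 504²+1078² = 1416100 = 1190² → right
2 of the 4 are acute.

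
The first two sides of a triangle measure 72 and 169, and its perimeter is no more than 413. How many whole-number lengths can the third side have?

Triangle inequality: 97 < x < 241. Perimeter ≤ 413 gives x ≤ 413 − 72 − 169 = 172.
So 97 < x ≤ 172; integers 98 through 172: 75 values.

75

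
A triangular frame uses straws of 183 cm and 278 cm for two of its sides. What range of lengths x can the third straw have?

By the triangle inequality, x must be less than 183 + 278 = 461 and greater than |183 − 278| = 95.

95 < x < 461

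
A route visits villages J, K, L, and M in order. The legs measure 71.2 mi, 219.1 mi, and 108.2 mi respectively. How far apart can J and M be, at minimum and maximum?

39.7 ≤ JM ≤ 398.5 mi

The maximum is all hops collinear in one direction: 71.2 + 219.1 + 108.2 = 398.5.
The longest hop is 219.1; the others sum to 179.4. Folding the others back against it leaves at least 219.1 − 179.4 = 39.7.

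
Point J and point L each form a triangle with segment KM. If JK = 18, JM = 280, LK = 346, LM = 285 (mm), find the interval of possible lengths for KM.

From triangle JKM: |18 − 280| < KM < 18 + 280, i.e. 262 < KM < 298.
From triangle LKM: 61 < KM < 631.
Both must hold, so KM lies in the intersection.

262 < KM < 298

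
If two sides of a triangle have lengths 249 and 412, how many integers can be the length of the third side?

The third side lies in the open interval (163, 661).
Integers from 164 to 660 inclusive: 660 − 164 + 1 = 497.

497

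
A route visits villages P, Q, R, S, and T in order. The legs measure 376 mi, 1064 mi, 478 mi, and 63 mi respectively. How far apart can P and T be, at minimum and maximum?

The maximum is all hops collinear in one direction: 376 + 1064 + 478 + 63 = 1981.
The longest hop is 1064; the others sum to 917. Folding the others back against it leaves at least 1064 − 917 = 147.

147 ≤ PT ≤ 1981 mi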